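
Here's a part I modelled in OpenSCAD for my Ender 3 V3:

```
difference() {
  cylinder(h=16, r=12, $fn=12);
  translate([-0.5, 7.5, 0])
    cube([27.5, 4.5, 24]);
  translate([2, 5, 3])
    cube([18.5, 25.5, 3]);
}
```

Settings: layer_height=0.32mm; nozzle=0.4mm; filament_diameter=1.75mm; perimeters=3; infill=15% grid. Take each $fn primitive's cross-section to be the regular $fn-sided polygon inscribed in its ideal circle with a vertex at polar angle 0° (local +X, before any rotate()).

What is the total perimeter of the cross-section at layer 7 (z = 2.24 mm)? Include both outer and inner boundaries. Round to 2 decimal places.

77.48 mm

At z = 2.24 mm: the cylinder: section is a regular 12-gon, circumradius r=12 (perimeter = 2·12·12.000·sin(180°/12) = 74.54 mm); the cube at (-0.5, 7.5) (footprint 27.5×4.5) is included at this height (perimeter 64.00 mm); the cube at (2, 5) is not intersected at this z (z outside [3, 6]); Subtracting the remaining from the first: starting from the r=12 cylinder, the 27.5×4.5 cube at (-0.5, 7.5) partially overlaps it — only the 28.58 mm² overlap (of its 123.75 mm²) is removed, clipping the outline — boundary = 77.48 mm. Overall, the cross-section is a single solid region. Total boundary length (outer) = 77.48 mm.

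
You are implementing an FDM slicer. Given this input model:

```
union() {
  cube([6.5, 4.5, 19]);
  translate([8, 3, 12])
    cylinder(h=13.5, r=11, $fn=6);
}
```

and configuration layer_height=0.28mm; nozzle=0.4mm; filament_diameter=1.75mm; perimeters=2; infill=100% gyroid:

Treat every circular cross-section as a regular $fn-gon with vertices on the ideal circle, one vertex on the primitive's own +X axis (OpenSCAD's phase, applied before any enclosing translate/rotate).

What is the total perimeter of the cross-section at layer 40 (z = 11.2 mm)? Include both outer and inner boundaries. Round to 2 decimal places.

At z = 11.2 mm: the cube (footprint 6.5×4.5) is included at this height (perimeter 22.00 mm); the cylinder at (8, 3) is not intersected at this z (z outside [12, 25.5]); Combining (union): only the 6.5×4.5 cube is present, so the union is just that shape — boundary = 22.00 mm. Overall, the cross-section is a single solid region. Total boundary length (outer) = 22.00 mm.

22.00 mm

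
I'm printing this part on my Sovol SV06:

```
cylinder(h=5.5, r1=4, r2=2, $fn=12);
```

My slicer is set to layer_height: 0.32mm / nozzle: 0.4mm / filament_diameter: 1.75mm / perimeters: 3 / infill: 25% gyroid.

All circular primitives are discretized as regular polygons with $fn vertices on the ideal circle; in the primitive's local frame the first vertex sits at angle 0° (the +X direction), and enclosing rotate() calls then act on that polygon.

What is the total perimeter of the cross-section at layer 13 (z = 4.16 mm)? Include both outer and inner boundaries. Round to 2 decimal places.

15.45 mm

At z = 4.16 mm: the cone (r1=4→r2=2) has section circumradius 2.487 here — a regular 12-gon (perimeter = 2·12·2.487·sin(180°/12) = 15.45 mm). Overall, the cross-section is a single solid region. Total boundary length (outer) = 15.45 mm.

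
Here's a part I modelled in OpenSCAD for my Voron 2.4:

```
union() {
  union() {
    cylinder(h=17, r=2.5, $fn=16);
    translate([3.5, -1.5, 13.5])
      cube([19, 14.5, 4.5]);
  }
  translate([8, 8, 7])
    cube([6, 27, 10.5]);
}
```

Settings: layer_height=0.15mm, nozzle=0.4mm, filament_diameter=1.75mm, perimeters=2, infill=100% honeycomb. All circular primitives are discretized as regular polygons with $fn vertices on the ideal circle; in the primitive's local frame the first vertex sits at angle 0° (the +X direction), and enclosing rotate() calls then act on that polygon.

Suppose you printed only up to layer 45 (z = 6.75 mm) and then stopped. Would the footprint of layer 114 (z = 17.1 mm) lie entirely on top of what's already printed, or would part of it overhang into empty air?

Compare the two slices. At z = 6.75: the r=2.5 cylinder gives a regular 16-gon of circumradius 2.5 (constant along its height) (area = (16/2)·2.500²·sin(360°/16) = 19.13 mm²); the cube at (3.5, -1.5) is absent (z outside [13.5, 18]); Merging all regions: only the r=2.5 cylinder is present, so the union is just that shape — area = 19.13 mm²; the cube at (8, 8) is not intersected at this z (z outside [7, 17.5]); Merging all regions: only the result so far is present, so the union is just that shape — area = 19.13 mm². At z = 17.1: the cylinder does not reach this height (z outside [0, 17]); the cube at (3.5, -1.5) (footprint 19×14.5) is included at this height (area 275.50 mm²); Combining (union): only the 19×14.5 cube at (3.5, -1.5) is present, so the union is just that shape — area = 275.50 mm²; the 6×27 cube at (8, 8) contributes its full rectangle (area 162.00 mm²); Combining (union): the regions partially overlap — summed areas 437.50 mm² minus the doubly-counted overlap 30.00 mm² gives 407.50 mm² — area = 407.50 mm². Checking containment: at z = 17.1 the cross-section extends beyond the z = 6.75 cross-section by about 407.50 mm².

part overhangs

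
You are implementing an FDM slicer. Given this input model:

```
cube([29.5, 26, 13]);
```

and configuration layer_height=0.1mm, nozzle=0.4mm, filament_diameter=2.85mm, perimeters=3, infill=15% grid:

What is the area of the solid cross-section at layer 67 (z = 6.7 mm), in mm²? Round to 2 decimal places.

At z = 6.7 mm: the 29.5×26 cube contributes its full rectangle (area 767.00 mm²). Overall, the cross-section is a single solid region. Net area = 767.00 mm².

767.00 mm²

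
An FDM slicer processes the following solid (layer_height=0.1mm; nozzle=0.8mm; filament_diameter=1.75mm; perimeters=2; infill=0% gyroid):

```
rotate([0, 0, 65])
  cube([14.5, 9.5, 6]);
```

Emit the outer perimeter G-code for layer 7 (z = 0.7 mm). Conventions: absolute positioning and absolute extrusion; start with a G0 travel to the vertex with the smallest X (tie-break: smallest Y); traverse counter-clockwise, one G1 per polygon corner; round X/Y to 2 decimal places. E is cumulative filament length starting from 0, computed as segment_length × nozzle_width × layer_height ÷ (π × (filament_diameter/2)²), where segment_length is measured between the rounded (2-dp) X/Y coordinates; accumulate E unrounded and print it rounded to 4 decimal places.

At z = 0.7 mm: the cube is present — its section is the full 14.5×9.5 rectangle; (whole slice rotated 65° about Z — lengths, areas and connectivity unchanged). The outline is a single polygon with 4 vertices. Extrusion per mm of travel: 0.8 × 0.1 / (π × 0.875²) = 0.033260. Accumulating E over each segment gives final E = 1.5968.

G0 X-8.61 Y4.01 Z0.70
G1 X0.00 Y0.00 E0.3159
G1 X6.13 Y13.14 E0.7982
G1 X-2.48 Y17.16 E1.1142
G1 X-8.61 Y4.01 E1.5968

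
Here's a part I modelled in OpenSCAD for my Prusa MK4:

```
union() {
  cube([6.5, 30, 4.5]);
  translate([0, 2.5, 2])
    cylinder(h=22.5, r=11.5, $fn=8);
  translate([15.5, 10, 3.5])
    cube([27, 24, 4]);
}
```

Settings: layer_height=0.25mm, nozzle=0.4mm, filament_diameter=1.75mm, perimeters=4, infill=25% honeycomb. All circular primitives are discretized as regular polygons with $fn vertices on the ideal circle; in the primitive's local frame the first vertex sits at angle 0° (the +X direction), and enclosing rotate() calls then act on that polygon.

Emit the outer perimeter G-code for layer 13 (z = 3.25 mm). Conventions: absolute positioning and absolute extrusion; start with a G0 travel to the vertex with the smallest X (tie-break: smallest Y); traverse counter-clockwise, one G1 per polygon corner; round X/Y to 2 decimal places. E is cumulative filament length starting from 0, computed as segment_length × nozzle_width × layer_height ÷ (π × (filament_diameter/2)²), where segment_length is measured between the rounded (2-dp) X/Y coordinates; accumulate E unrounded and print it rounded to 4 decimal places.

At z = 3.25 mm: the cube is present — its section is the full 6.5×30 rectangle; the r=11.5 cylinder at (0, 2.5) gives a regular 8-gon of circumradius 11.5 (constant along its height); the cube at (15.5, 10) is absent (z outside [3.5, 7.5]); Merging all regions: the regions partially overlap (shared area 82.25 mm²), so overlapping operands fuse into one piece — 1 connected region. The outline is a single polygon with 11 vertices. Extrusion per mm of travel: 0.4 × 0.25 / (π × 0.875²) = 0.041575. Accumulating E over each segment gives final E = 4.3472.

G0 X-11.50 Y2.50 Z3.25
G1 X-8.13 Y-5.63 E0.3659
G1 X0.00 Y-9.00 E0.7318
G1 X8.13 Y-5.63 E1.0977
G1 X11.50 Y2.50 E1.4636
G1 X8.13 Y10.63 E1.8295
G1 X6.50 Y11.31 E1.9029
G1 X6.50 Y30.00 E2.6799
G1 X0.00 Y30.00 E2.9502
G1 X0.00 Y14.00 E3.6154
G1 X-8.13 Y10.63 E3.9813
G1 X-11.50 Y2.50 E4.3472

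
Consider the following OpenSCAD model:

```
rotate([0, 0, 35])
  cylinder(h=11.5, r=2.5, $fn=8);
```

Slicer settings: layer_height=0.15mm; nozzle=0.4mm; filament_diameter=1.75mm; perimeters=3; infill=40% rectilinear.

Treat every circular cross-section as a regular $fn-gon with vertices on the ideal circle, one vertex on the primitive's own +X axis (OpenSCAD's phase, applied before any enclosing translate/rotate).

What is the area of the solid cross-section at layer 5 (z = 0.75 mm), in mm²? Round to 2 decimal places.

At z = 0.75 mm: the r=2.5 cylinder contributes a regular 8-gon of circumradius 2.5 (area = (8/2)·2.500²·sin(360°/8) = 17.68 mm²); (rotated 35° about Z; rotation is an isometry so areas/perimeters/island counts are preserved). Overall, the cross-section is a single solid region. Net area = 17.68 mm².

17.68 mm²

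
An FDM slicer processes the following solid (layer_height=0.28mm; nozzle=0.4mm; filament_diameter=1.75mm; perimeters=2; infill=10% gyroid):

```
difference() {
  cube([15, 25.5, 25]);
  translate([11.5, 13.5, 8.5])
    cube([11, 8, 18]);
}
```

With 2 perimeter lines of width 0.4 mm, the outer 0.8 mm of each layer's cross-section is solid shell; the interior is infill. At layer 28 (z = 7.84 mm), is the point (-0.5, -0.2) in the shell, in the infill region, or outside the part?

At z = 7.84 mm: the cube is present — its section is the full 15×25.5 rectangle; the cube at (11.5, 13.5) does not reach this height (z outside [8.5, 26.5]); Subtracting the remaining from the first: none of the subtracted shapes is present at this height, so the 15×25.5 cube is unchanged — 1 connected region. Overall, the cross-section is a single solid region. The nearest boundary edge runs (0.00, 0.00)→(15.00, 0.00); distance from the point to it = 0.54 mm. The point is not inside any of the regions above, so it lies outside the cross-section (0.54 mm from the nearest boundary).

outside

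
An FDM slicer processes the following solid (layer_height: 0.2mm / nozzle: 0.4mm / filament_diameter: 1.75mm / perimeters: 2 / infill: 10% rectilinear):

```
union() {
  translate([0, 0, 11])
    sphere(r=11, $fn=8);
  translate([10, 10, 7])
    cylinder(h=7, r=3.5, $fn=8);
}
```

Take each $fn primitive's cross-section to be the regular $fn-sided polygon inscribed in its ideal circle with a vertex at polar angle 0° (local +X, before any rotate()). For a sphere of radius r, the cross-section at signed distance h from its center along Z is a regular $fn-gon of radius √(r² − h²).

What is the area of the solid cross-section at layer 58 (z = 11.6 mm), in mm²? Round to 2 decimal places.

At z = 11.6 mm: the r=11 sphere contributes a regular 8-gon of circumradius √(11²−0.6²) = 10.984 (area = (8/2)·10.984²·sin(360°/8) = 341.22 mm²); the r=3.5 cylinder at (10, 10) contributes a regular 8-gon of circumradius 3.5 (area = (8/2)·3.500²·sin(360°/8) = 34.65 mm²); Combining (union): the regions partially overlap — summed areas 375.87 mm² minus the doubly-counted overlap 0.14 mm² gives 375.73 mm² — area = 375.73 mm². Overall, the cross-section is a single solid region. Net area = 375.73 mm².

375.73 mm²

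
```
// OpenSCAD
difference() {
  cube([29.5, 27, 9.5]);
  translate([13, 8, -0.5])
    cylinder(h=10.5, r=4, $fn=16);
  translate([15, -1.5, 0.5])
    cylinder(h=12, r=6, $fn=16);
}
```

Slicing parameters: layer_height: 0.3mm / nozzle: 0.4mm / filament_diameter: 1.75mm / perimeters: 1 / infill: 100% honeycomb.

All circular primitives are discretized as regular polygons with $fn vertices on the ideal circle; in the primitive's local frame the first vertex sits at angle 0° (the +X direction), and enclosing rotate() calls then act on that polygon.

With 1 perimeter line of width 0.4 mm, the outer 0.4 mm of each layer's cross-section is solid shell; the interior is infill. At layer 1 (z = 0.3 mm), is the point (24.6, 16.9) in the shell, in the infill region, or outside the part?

infill

At z = 0.3 mm: the cube is present — its section is the full 29.5×27 rectangle; the r=4 cylinder at (13, 8) gives a regular 16-gon of circumradius 4 (constant along its height); the cylinder at (15, -1.5) does not reach this height (z outside [0.5, 12.5]); Taking the first minus the rest: starting from the 29.5×27 cube, the r=4 cylinder at (13, 8) lies wholly inside it (removes its full 48.98 mm² and its 24.97 mm outline becomes a hole wall) — 1 connected region with 1 hole. Overall, the cross-section is one region with 1 hole. The nearest boundary edge runs (29.50, 27.00)→(29.50, 0.00); distance from the point to it = 4.90 mm. The point is inside the cross-section and 4.90 mm from the nearest boundary — more than the 0.4 mm shell width (1 × 0.4), so it's in the infill interior.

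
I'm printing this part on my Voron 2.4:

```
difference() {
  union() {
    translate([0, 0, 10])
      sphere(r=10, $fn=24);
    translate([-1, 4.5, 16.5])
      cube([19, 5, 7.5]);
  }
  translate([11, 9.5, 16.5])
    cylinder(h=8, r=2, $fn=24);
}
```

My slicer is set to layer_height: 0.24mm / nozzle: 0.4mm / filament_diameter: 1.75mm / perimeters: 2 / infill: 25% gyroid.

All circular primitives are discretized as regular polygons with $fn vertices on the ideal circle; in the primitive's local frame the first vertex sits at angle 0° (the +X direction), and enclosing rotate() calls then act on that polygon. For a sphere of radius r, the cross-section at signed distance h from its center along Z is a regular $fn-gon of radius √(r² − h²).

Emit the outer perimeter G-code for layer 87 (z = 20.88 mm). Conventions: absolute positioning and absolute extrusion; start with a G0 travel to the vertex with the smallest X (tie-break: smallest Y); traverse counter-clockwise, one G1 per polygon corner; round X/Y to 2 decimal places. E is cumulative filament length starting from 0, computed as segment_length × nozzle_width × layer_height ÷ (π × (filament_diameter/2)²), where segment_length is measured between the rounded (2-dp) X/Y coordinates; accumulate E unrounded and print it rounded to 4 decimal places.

At z = 20.88 mm: the sphere does not reach this height (|z−center|=10.880 > r=10); the cube at (-1, 4.5) is present — its section is the full 19×5 rectangle; Merging all regions: only the 19×5 cube at (-1, 4.5) is present, so the union is just that shape — 1 connected region; the r=2 cylinder at (11, 9.5) gives a regular 24-gon of circumradius 2 (constant along its height); Taking the first minus the rest: starting from the result so far, the r=2 cylinder at (11, 9.5) partially overlaps it — only the 6.21 mm² overlap (of its 12.42 mm²) is removed, clipping the outline — 1 connected region. The outline is a single polygon with 17 vertices. Extrusion per mm of travel: 0.4 × 0.24 / (π × 0.875²) = 0.039912. Accumulating E over each segment gives final E = 2.0060.

G0 X-1.00 Y4.50 Z20.88
G1 X18.00 Y4.50 E0.7583
G1 X18.00 Y9.50 E0.9579
G1 X13.00 Y9.50 E1.1575
G1 X12.93 Y8.98 E1.1784
G1 X12.73 Y8.50 E1.1991
G1 X12.41 Y8.09 E1.2199
G1 X12.00 Y7.77 E1.2407
G1 X11.52 Y7.57 E1.2614
G1 X11.00 Y7.50 E1.2824
G1 X10.48 Y7.57 E1.3033
G1 X10.00 Y7.77 E1.3241
G1 X9.59 Y8.09 E1.3448
G1 X9.27 Y8.50 E1.3656
G1 X9.07 Y8.98 E1.3863
G1 X9.00 Y9.50 E1.4073
G1 X-1.00 Y9.50 E1.8064
G1 X-1.00 Y4.50 E2.0060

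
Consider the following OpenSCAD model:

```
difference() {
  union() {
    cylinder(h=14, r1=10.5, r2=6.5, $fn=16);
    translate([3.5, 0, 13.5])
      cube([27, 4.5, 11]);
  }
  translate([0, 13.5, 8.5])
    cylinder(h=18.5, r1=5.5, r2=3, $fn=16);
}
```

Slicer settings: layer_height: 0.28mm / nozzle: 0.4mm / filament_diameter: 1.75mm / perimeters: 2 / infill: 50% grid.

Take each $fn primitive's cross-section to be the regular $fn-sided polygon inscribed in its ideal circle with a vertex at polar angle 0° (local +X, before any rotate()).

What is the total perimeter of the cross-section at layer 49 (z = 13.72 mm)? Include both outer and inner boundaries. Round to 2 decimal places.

At z = 13.72 mm: the cone contributes a regular 16-gon of circumradius 6.580 (interpolated between r1=10.5 and r2=6.5 at t=0.980) (perimeter = 2·16·6.580·sin(180°/16) = 41.08 mm); the cube at (3.5, 0) is present — its section is the full 27×4.5 rectangle (perimeter 63.00 mm); Merging all regions: the regions partially overlap (shared area 10.92 mm²), so the edge portions inside another operand are dropped and the merged outline is re-measured after clipping — boundary = 90.29 mm; the cone at (0, 13.5) contributes a regular 16-gon of circumradius 4.795 (interpolated between r1=5.5 and r2=3 at t=0.282) (perimeter = 2·16·4.795·sin(180°/16) = 29.93 mm); Taking the first minus the rest: starting from that combined region, the cone at (0, 13.5) misses the remaining region (no effect) — boundary = 90.29 mm. Overall, the cross-section is a single solid region. Total boundary length (outer) = 90.29 mm.

90.29 mm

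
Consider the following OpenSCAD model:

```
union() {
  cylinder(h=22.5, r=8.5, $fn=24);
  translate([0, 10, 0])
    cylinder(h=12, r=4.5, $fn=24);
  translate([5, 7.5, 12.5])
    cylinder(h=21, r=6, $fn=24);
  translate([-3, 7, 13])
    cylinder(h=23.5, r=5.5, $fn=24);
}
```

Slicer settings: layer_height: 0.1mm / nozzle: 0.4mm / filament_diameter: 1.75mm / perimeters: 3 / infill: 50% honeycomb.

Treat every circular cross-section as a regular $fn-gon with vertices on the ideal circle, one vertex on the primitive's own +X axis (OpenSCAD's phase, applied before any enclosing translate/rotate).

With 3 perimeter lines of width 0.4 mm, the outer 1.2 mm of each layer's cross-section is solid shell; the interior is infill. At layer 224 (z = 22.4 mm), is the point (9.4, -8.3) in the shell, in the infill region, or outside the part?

At z = 22.4 mm: the cylinder: section is a regular 24-gon, circumradius r=8.5; the cylinder at (0, 10) does not reach this height (z outside [0, 12]); the r=6 cylinder at (5, 7.5) gives a regular 24-gon of circumradius 6 (constant along its height); the r=5.5 cylinder at (-3, 7) gives a regular 24-gon of circumradius 5.5 (constant along its height); Taking the union: the regions partially overlap (shared area 96.31 mm²), so overlapping operands fuse into one piece — 1 connected region. Overall, the cross-section is a single solid region. The nearest boundary edge runs (7.36, -4.25)→(6.01, -6.01); distance from the point to it = 4.08 mm. The point is not inside any of the regions above, so it lies outside the cross-section (4.08 mm from the nearest boundary).

outside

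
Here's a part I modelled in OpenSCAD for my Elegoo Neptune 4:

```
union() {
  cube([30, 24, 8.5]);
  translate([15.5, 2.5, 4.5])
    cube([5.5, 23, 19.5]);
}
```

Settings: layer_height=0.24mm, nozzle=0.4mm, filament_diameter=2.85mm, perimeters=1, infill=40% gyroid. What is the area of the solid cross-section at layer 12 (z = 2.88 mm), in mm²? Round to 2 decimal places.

720.00 mm²

At z = 2.88 mm: the cube (footprint 30×24) is included at this height (area 720.00 mm²); the cube at (15.5, 2.5) does not reach this height (z outside [4.5, 24]); Taking the union: only the 30×24 cube is present, so the union is just that shape — area = 720.00 mm². Overall, the cross-section is a single solid region. Net area = 720.00 mm².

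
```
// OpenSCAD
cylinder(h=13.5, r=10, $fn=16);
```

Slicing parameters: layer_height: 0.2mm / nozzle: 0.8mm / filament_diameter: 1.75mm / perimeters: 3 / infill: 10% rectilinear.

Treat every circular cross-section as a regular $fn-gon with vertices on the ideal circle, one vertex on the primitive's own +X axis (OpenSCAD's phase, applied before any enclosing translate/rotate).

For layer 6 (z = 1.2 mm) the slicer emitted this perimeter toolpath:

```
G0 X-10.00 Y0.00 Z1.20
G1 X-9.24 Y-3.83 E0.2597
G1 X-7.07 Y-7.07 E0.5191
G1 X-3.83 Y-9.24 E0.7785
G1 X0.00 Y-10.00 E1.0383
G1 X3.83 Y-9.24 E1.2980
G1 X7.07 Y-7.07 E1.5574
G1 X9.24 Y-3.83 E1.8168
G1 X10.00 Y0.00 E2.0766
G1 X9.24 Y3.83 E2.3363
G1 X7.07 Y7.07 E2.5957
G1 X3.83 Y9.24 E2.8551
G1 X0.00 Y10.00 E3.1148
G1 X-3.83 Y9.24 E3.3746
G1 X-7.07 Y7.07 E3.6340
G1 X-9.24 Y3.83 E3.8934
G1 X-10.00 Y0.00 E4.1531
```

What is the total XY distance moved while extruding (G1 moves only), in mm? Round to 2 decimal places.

62.43 mm

Sum the Euclidean lengths of each G1 segment: total = 62.43 mm.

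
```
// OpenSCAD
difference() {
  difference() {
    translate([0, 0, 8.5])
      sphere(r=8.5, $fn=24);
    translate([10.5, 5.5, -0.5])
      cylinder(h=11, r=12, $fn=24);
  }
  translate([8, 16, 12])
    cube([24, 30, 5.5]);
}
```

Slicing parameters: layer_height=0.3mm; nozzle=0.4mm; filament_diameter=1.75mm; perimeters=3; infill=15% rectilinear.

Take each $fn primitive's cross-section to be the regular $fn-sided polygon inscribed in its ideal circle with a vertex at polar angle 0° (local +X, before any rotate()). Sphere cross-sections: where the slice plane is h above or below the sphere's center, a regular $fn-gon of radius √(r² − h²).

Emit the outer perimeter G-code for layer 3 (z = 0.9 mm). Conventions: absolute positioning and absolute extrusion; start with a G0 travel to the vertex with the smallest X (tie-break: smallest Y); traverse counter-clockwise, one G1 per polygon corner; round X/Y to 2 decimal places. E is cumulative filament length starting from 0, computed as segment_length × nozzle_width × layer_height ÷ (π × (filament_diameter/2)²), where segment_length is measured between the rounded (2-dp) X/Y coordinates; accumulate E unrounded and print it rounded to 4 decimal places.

At z = 0.9 mm: the sphere: section is a regular 24-gon, circumradius = √(r²−h²) = √(8.5²−7.6²) = 3.807; the r=12 cylinder at (10.5, 5.5) contributes a regular 24-gon of circumradius 12; Taking the first minus the rest: starting from the r=8.5 sphere, the r=12 cylinder at (10.5, 5.5) partially overlaps it — only the 21.59 mm² overlap (of its 447.24 mm²) is removed, clipping the outline — 1 connected region; the cube at (8, 16) is absent (z outside [12, 17.5]); Subtracting the remaining from the first: none of the subtracted shapes is present at this height, so the result so far is unchanged — 1 connected region. The outline is a single polygon with 18 vertices. Extrusion per mm of travel: 0.4 × 0.3 / (π × 0.875²) = 0.049890. Accumulating E over each segment gives final E = 1.0278.

G0 X-3.81 Y0.00 Z0.90
G1 X-3.68 Y-0.99 E0.0498
G1 X-3.30 Y-1.90 E0.0990
G1 X-2.69 Y-2.69 E0.1488
G1 X-1.90 Y-3.30 E0.1986
G1 X-0.99 Y-3.68 E0.2478
G1 X0.00 Y-3.81 E0.2976
G1 X0.99 Y-3.68 E0.3474
G1 X1.90 Y-3.30 E0.3966
G1 X2.16 Y-3.10 E0.4130
G1 X2.01 Y-2.99 E0.4223
G1 X0.11 Y-0.50 E0.5785
G1 X-1.09 Y2.39 E0.7347
G1 X-1.25 Y3.57 E0.7941
G1 X-1.90 Y3.30 E0.8292
G1 X-2.69 Y2.69 E0.8790
G1 X-3.30 Y1.90 E0.9288
G1 X-3.68 Y0.99 E0.9780
G1 X-3.81 Y0.00 E1.0278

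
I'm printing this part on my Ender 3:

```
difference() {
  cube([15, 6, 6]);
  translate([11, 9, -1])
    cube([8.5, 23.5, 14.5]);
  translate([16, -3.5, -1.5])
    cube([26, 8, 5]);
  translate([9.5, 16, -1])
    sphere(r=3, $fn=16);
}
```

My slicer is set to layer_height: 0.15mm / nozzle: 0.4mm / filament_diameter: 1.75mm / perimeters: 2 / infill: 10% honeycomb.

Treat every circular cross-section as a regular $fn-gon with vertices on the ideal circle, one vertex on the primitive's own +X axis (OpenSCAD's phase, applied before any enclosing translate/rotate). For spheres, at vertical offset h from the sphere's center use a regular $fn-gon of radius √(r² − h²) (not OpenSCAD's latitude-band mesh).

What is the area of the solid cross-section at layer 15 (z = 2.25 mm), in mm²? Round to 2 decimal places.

90.00 mm²

At z = 2.25 mm: the cube (footprint 15×6) is included at this height (area 90.00 mm²); the cube at (11, 9) (footprint 8.5×23.5) is included at this height (area 199.75 mm²); the cube at (16, -3.5) (footprint 26×8) is included at this height (area 208.00 mm²); the sphere at (9.5, 16) is not intersected at this z (|z−center|=3.250 > r=3); Taking the first minus the rest: starting from the 15×6 cube (90.00 mm²), the 8.5×23.5 cube at (11, 9) misses the remaining region (no effect); the 26×8 cube at (16, -3.5) misses the remaining region (no effect) — area = 90.00 mm². Overall, the cross-section is a single solid region. Net area = 90.00 mm².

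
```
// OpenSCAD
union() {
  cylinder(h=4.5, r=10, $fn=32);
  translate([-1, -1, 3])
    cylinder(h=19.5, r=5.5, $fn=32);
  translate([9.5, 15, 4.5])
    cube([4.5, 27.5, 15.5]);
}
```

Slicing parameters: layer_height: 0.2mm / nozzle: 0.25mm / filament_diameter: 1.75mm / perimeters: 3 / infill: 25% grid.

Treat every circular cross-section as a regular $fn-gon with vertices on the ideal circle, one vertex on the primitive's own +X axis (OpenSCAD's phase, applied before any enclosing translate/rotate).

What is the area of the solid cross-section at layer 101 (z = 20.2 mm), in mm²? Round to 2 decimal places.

At z = 20.2 mm: the cylinder is not intersected at this z (z outside [0, 4.5]); the cylinder at (-1, -1): section is a regular 32-gon, circumradius r=5.5 (area = (32/2)·5.500²·sin(360°/32) = 94.42 mm²); the cube at (9.5, 15) is not intersected at this z (z outside [4.5, 20]); Taking the union: only the r=5.5 cylinder at (-1, -1) is present, so the union is just that shape — area = 94.42 mm². Overall, the cross-section is a single solid region. Net area = 94.42 mm².

94.42 mm²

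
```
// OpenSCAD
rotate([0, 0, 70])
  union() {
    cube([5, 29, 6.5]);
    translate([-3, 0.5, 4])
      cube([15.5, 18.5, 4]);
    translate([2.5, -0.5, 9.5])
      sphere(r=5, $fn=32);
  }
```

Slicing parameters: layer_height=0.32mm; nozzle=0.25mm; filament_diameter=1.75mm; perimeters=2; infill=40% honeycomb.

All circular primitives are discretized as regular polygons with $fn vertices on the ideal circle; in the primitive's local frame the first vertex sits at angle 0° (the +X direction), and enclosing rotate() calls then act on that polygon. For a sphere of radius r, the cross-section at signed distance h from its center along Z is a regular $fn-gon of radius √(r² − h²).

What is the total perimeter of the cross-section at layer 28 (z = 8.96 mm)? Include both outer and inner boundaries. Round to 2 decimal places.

At z = 8.96 mm: the cube is absent (z outside [0, 6.5]); the cube at (-3, 0.5) does not reach this height (z outside [4, 8]); the r=5 sphere at (2.5, -0.5) contributes a regular 32-gon of circumradius √(5²−0.54²) = 4.971 (perimeter = 2·32·4.971·sin(180°/32) = 31.18 mm); Taking the union: only the r=5 sphere at (2.5, -0.5) is present, so the union is just that shape — boundary = 31.18 mm; (rotated 70° about Z; rotation is an isometry so areas/perimeters/island counts are preserved). Overall, the cross-section is a single solid region. Total boundary length (outer) = 31.18 mm.

31.18 mm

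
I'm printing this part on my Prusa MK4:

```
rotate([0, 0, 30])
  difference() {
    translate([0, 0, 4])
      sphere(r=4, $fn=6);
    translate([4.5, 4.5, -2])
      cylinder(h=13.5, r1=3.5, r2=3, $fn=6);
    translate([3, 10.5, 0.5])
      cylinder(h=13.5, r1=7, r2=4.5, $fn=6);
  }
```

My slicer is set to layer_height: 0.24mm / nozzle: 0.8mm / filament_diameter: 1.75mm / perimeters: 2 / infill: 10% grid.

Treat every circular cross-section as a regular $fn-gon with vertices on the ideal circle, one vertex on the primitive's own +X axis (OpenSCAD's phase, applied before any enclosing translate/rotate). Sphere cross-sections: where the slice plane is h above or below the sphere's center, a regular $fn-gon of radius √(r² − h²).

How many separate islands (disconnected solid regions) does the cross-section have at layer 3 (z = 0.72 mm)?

1

At z = 0.72 mm: the sphere: section is a regular 6-gon, circumradius = √(r²−h²) = √(4²−3.28²) = 2.289; the cone at (4.5, 4.5) (r1=3.5→r2=3) has section circumradius 3.399 here — a regular 6-gon; the cone at (3, 10.5) contributes a regular 6-gon of circumradius 6.959 (interpolated between r1=7 and r2=4.5 at t=0.016); Taking the first minus the rest: starting from the r=4 sphere, the cone at (4.5, 4.5) misses the remaining region (no effect); the cone at (3, 10.5) misses the remaining region (no effect) — 1 connected region; (whole slice rotated 30° about Z — lengths, areas and connectivity unchanged). Overall, the cross-section is a single solid region. Island count = 1.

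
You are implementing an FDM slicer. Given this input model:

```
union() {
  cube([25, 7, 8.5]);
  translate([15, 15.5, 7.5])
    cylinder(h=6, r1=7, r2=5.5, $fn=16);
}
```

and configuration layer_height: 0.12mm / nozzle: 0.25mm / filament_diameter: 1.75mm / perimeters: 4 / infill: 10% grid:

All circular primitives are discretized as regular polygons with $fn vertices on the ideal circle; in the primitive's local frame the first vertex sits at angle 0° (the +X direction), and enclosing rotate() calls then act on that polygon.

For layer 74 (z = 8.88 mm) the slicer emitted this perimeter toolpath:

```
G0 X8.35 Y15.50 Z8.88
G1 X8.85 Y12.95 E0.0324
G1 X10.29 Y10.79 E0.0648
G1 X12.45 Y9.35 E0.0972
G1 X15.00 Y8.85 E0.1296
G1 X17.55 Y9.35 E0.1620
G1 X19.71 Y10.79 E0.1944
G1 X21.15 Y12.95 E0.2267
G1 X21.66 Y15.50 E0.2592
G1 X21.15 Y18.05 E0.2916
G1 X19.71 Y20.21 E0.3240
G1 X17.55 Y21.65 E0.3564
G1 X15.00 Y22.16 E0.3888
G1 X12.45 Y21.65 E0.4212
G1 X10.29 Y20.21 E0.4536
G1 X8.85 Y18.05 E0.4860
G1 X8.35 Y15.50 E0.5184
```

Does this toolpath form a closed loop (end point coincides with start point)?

yes

Start point (G0): (8.35, 15.50). End point (last G1): the path returns to the start — closed.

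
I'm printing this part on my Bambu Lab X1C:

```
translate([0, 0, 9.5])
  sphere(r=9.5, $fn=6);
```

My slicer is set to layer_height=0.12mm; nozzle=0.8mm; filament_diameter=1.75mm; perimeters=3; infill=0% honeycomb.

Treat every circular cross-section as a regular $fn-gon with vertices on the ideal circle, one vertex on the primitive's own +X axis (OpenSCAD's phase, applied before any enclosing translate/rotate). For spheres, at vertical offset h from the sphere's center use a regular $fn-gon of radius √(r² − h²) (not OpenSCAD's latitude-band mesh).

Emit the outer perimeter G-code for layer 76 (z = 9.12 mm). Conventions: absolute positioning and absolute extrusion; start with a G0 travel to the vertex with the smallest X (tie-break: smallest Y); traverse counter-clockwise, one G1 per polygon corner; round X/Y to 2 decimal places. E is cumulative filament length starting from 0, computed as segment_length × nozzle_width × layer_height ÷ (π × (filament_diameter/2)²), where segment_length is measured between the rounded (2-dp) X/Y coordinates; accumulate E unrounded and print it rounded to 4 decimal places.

G0 X-9.49 Y0.00 Z9.12
G1 X-4.75 Y-8.22 E0.3787
G1 X4.75 Y-8.22 E0.7579
G1 X9.49 Y0.00 E1.1366
G1 X4.75 Y8.22 E1.5153
G1 X-4.75 Y8.22 E1.8945
G1 X-9.49 Y0.00 E2.2732

At z = 9.12 mm: the sphere: section is a regular 6-gon, circumradius = √(r²−h²) = √(9.5²−0.38²) = 9.492. The outline is a single polygon with 6 vertices. Extrusion per mm of travel: 0.8 × 0.12 / (π × 0.875²) = 0.039912. Accumulating E over each segment gives final E = 2.2732.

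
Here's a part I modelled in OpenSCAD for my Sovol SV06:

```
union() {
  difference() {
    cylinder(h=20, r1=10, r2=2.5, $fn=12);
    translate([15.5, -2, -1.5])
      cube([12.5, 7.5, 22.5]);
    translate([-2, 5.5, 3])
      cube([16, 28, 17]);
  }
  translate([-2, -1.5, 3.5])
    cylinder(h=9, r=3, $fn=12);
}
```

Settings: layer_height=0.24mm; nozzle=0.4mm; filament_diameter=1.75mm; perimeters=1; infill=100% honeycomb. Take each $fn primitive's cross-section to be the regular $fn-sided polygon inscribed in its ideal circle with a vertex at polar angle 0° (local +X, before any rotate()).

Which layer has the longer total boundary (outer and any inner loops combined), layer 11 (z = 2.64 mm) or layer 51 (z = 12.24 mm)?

Layer 11 (z = 2.64): the cone: at t=0.132 of its height the radius interpolates to r₁+(r₂−r₁)t = 9.010, giving a regular 12-gon of that circumradius (perimeter = 2·12·9.010·sin(180°/12) = 55.97 mm); the cube at (15.5, -2) is present — its section is the full 12.5×7.5 rectangle (perimeter 40.00 mm); the cube at (-2, 5.5) is not intersected at this z (z outside [3, 20]); After the difference (first − rest): starting from the cone, the 12.5×7.5 cube at (15.5, -2) misses the remaining region (no effect) — boundary = 55.97 mm; the cylinder at (-2, -1.5) is absent (z outside [3.5, 12.5]); Taking the union: only that combined region is present, so the union is just that shape — boundary = 55.97 mm. So its perimeter = 55.97 mm. Layer 51 (z = 12.24): the cone: at t=0.612 of its height the radius interpolates to r₁+(r₂−r₁)t = 5.410, giving a regular 12-gon of that circumradius (perimeter = 2·12·5.410·sin(180°/12) = 33.61 mm); the cube at (15.5, -2) is present — its section is the full 12.5×7.5 rectangle (perimeter 40.00 mm); the cube at (-2, 5.5) is present — its section is the full 16×28 rectangle (perimeter 88.00 mm); After the difference (first − rest): starting from the cone, the 12.5×7.5 cube at (15.5, -2) misses the remaining region (no effect); the 16×28 cube at (-2, 5.5) misses the remaining region (no effect) — boundary = 33.61 mm; the r=3 cylinder at (-2, -1.5) gives a regular 12-gon of circumradius 3 (constant along its height) (perimeter = 2·12·3.000·sin(180°/12) = 18.63 mm); Combining (union): the regions partially overlap (shared area 26.73 mm²), so the edge portions inside another operand are dropped and the merged outline is re-measured after clipping — boundary = 33.68 mm. So its perimeter = 33.68 mm. Layer 11 is larger (55.97 vs 33.68 mm).

layer 11 (z = 2.64 mm)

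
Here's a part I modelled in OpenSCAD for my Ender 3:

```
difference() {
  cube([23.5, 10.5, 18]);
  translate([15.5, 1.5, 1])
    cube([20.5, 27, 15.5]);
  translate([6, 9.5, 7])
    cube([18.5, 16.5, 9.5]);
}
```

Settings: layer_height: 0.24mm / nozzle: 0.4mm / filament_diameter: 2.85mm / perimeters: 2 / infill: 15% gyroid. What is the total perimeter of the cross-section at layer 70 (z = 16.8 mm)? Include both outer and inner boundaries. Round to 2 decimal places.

68.00 mm

At z = 16.8 mm: the 23.5×10.5 cube contributes its full rectangle (perimeter 68.00 mm); the cube at (15.5, 1.5) is not intersected at this z (z outside [1, 16.5]); the cube at (6, 9.5) is not intersected at this z (z outside [7, 16.5]); Taking the first minus the rest: none of the subtracted shapes is present at this height, so the 23.5×10.5 cube is unchanged — boundary = 68.00 mm. Overall, the cross-section is a single solid region. Total boundary length (outer) = 68.00 mm.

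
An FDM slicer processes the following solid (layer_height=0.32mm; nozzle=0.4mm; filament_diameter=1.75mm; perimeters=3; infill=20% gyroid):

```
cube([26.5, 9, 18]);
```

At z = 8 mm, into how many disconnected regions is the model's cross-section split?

1

At z = 8 mm: the cube (footprint 26.5×9) is included at this height. The result has 1 disconnected region.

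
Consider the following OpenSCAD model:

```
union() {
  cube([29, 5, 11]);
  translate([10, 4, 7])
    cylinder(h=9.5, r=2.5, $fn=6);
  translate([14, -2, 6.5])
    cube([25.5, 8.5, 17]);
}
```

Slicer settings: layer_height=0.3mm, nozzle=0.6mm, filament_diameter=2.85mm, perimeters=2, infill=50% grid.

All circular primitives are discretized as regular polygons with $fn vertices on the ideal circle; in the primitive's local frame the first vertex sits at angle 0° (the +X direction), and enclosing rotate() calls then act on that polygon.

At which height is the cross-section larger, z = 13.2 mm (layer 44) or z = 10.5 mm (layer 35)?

Layer 44 (z = 13.2): the cube does not reach this height (z outside [0, 11]); the cylinder at (10, 4): section is a regular 6-gon, circumradius r=2.5 (area = (6/2)·2.500²·sin(360°/6) = 16.24 mm²); the cube at (14, -2) (footprint 25.5×8.5) is included at this height (area 216.75 mm²); Combining (union): the 2 present regions are separate (no shared area or edge), so areas and boundary lengths simply add and each stays a separate island — area = 232.99 mm². So its area = 232.99 mm². Layer 35 (z = 10.5): the 29×5 cube contributes its full rectangle (area 145.00 mm²); the cylinder at (10, 4): section is a regular 6-gon, circumradius r=2.5 (area = (6/2)·2.500²·sin(360°/6) = 16.24 mm²); the 25.5×8.5 cube at (14, -2) contributes its full rectangle (area 216.75 mm²); Combining (union): the regions partially overlap — summed areas 377.99 mm² minus the doubly-counted overlap 87.54 mm² gives 290.45 mm² — area = 290.45 mm². So its area = 290.45 mm². Layer 35 is larger (290.45 vs 232.99 mm²).

layer 35 (z = 10.5 mm)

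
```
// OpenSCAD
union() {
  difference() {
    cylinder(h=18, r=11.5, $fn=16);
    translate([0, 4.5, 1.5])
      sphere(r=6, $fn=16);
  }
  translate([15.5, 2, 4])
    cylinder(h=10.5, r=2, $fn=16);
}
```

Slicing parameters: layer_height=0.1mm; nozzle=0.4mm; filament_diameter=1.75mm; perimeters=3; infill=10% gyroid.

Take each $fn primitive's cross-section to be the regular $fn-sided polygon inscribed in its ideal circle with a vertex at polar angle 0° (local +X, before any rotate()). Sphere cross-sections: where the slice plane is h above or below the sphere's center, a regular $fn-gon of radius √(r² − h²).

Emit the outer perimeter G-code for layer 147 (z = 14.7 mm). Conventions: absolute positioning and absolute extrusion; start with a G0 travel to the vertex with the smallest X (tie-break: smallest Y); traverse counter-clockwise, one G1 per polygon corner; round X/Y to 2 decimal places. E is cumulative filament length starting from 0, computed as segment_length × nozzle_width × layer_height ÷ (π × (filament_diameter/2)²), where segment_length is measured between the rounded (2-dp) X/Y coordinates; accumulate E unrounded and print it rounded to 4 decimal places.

At z = 14.7 mm: the r=11.5 cylinder gives a regular 16-gon of circumradius 11.5 (constant along its height); the sphere at (0, 4.5) is not intersected at this z (|z−center|=13.200 > r=6); Subtracting the remaining from the first: none of the subtracted shapes is present at this height, so the r=11.5 cylinder is unchanged — 1 connected region; the cylinder at (15.5, 2) is absent (z outside [4, 14.5]); Taking the union: only the result so far is present, so the union is just that shape — 1 connected region. The outline is a single polygon with 16 vertices. Extrusion per mm of travel: 0.4 × 0.1 / (π × 0.875²) = 0.016630. Accumulating E over each segment gives final E = 1.1936.

G0 X-11.50 Y0.00 Z14.70
G1 X-10.62 Y-4.40 E0.0746
G1 X-8.13 Y-8.13 E0.1492
G1 X-4.40 Y-10.62 E0.2238
G1 X0.00 Y-11.50 E0.2984
G1 X4.40 Y-10.62 E0.3730
G1 X8.13 Y-8.13 E0.4476
G1 X10.62 Y-4.40 E0.5222
G1 X11.50 Y0.00 E0.5968
G1 X10.62 Y4.40 E0.6714
G1 X8.13 Y8.13 E0.7460
G1 X4.40 Y10.62 E0.8206
G1 X0.00 Y11.50 E0.8952
G1 X-4.40 Y10.62 E0.9698
G1 X-8.13 Y8.13 E1.0444
G1 X-10.62 Y4.40 E1.1190
G1 X-11.50 Y0.00 E1.1936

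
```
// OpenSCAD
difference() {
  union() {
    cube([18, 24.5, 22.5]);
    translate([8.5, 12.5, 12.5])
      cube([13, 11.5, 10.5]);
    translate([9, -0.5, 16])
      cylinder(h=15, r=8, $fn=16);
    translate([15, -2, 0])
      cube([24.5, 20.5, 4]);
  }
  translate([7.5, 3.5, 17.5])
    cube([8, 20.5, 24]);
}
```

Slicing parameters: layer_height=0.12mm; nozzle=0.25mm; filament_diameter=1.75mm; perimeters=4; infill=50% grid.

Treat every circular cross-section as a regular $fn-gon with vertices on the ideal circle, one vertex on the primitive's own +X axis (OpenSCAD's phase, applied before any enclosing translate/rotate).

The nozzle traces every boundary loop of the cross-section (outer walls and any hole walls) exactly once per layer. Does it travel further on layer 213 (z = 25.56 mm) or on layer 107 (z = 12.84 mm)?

layer 107 (z = 12.84 mm)

Layer 213 (z = 25.56): the cube is absent (z outside [0, 22.5]); the cube at (8.5, 12.5) does not reach this height (z outside [12.5, 23]); the cylinder at (9, -0.5): section is a regular 16-gon, circumradius r=8 (perimeter = 2·16·8.000·sin(180°/16) = 49.94 mm); the cube at (15, -2) does not reach this height (z outside [0, 4]); Merging all regions: only the r=8 cylinder at (9, -0.5) is present, so the union is just that shape — boundary = 49.94 mm; the cube at (7.5, 3.5) (footprint 8×20.5) is included at this height (perimeter 57.00 mm); Subtracting the remaining from the first: starting from that combined region, the 8×20.5 cube at (7.5, 3.5) partially overlaps it — only the 24.51 mm² overlap (of its 164.00 mm²) is removed, clipping the outline — boundary = 52.75 mm. So its perimeter = 52.75 mm. Layer 107 (z = 12.84): the 18×24.5 cube contributes its full rectangle (perimeter 85.00 mm); the cube at (8.5, 12.5) (footprint 13×11.5) is included at this height (perimeter 49.00 mm); the cylinder at (9, -0.5) does not reach this height (z outside [16, 31]); the cube at (15, -2) is absent (z outside [0, 4]); Merging all regions: the regions partially overlap (shared area 109.25 mm²), so the edge portions inside another operand are dropped and the merged outline is re-measured after clipping — boundary = 92.00 mm; the cube at (7.5, 3.5) is absent (z outside [17.5, 41.5]); Taking the first minus the rest: none of the subtracted shapes is present at this height, so that combined region is unchanged — boundary = 92.00 mm. So its perimeter = 92.00 mm. Layer 107 is larger (92.00 vs 52.75 mm).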